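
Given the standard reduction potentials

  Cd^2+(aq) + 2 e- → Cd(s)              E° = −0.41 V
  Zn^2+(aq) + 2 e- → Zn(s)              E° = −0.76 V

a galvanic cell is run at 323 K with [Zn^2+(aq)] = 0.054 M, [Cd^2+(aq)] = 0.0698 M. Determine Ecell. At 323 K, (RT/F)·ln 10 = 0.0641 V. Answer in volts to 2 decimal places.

The Cd²⁺/Cd couple has the more positive E°, so it is the cathode; Zn²⁺/Zn is the anode.
E°cell = E°cat − E°an = −0.41 − (−0.76) = +0.35 V; n = 2.
The balanced reaction is Cd^2+(aq) + Zn(s) → Cd(s) + Zn^2+(aq), so Q = [Zn^2+(aq)] / [Cd^2+(aq)] = 0.774 and log Q = −0.111.
Applying E = E° − (RT ln10/nF)·log Q gives +0.35 − (0.0641/2)(−0.111) = +0.35 V.

+0.35 V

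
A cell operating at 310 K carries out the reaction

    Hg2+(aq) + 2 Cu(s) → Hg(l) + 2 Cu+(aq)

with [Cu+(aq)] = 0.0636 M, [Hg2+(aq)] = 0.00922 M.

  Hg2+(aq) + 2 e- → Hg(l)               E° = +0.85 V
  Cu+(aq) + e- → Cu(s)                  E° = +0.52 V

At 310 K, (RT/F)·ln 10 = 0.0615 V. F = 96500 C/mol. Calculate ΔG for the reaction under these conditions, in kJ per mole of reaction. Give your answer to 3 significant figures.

−65.8 kJ/mol

The standard cell potential is +0.85 − (+0.52) = +0.33 V, with n = 2 electrons in the balanced equation.
Q = [Cu+(aq)]^2 / [Hg2+(aq)] = 0.439, so log Q = −0.358 and E = +0.33 − (0.0615/2)(−0.358) = +0.3410 V.
Then ΔG = −nFE = −2 × 96500 × +0.3410 J/mol = −65.8 kJ/mol.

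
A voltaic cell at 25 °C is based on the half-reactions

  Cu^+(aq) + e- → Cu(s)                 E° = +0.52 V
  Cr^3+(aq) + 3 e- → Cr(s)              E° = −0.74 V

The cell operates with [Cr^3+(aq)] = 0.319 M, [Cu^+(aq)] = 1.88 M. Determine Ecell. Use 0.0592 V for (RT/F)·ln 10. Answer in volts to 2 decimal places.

+1.29 V

Since E°(Cu⁺/Cu) > E°(Cr³⁺/Cr), Cu⁺/Cu serves as the cathode.
E°cell = +0.52 − (−0.74) = +1.26 V, with n = 3 electrons transferred.
The balanced reaction is 3 Cu^+(aq) + Cr(s) → 3 Cu(s) + Cr^3+(aq), so Q = [Cr^3+(aq)] / [Cu^+(aq)]^3 = 0.048 and log Q = −1.319.
By the Nernst equation, E = +1.26 − (0.0592/3)·(−1.319) = +1.29 V.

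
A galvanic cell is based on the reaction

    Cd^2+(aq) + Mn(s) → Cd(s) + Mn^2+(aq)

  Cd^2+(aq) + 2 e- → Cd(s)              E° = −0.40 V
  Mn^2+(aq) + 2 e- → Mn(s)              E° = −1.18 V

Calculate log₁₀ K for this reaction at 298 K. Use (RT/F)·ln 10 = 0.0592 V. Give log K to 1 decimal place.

log K = 26.4

The Cd²⁺/Cd couple is reduced (cathode); E°cell = −0.40 − (−1.18) = +0.78 V with n = 2.
At equilibrium E = 0, so log K = nE°cell / 0.0592 = (2)(+0.78) / 0.0592 = 26.4.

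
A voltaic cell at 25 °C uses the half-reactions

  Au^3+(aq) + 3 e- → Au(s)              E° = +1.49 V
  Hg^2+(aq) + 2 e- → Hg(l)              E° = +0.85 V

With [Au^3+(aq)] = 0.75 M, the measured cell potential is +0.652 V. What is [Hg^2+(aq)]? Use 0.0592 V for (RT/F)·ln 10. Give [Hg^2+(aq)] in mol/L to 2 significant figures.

0.32 M

The Au³⁺/Au couple has the larger reduction potential, so it is the cathode: E°cell = +1.49 − (+0.85) = +0.64 V and n = 6.
From the Nernst equation, log Q = n(E° − E)/0.0592 = 6·(+0.64 − (+0.652))/0.0592 = −1.216.
Balancing electrons gives 2 Au^3+(aq) + 3 Hg(l) → 2 Au(s) + 3 Hg^2+(aq); thus Q = [Hg^2+(aq)]^3 / [Au^3+(aq)]^2.
Solving for the unknown gives log [Hg^2+(aq)] = −0.489, so [Hg^2+(aq)] ≈ 0.32 M.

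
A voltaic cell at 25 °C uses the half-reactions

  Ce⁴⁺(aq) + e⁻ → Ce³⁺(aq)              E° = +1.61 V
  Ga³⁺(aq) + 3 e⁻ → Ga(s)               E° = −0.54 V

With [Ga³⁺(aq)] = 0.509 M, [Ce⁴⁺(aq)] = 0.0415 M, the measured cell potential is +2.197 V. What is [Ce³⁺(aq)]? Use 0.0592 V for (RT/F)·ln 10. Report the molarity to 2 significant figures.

0.0084 M

Ce⁴⁺/Ce³⁺ is the cathode (higher E°); E°cell = +1.61 − (−0.54) = +2.15 V with n = 3.
From the Nernst equation, log Q = n(E° − E)/0.0592 = 3·(+2.15 − (+2.197))/0.0592 = −2.382.
For 3 Ce⁴⁺(aq) + Ga(s) → 3 Ce³⁺(aq) + Ga³⁺(aq), the reaction quotient is Q = ([Ce³⁺(aq)]^3·[Ga³⁺(aq)]) / [Ce⁴⁺(aq)]^3.
Isolating [Ce³⁺(aq)] in Q = 10^{−2.382} yields log [Ce³⁺(aq)] = −2.078, i.e. 0.0084 M.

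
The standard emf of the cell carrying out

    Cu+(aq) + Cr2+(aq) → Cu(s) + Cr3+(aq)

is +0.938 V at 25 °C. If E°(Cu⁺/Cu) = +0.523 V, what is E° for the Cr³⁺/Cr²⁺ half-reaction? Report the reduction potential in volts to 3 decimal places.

−0.415 V

In the reaction as written the Cu⁺/Cu couple is reduced (cathode) and Cr³⁺/Cr²⁺ is oxidized (anode), so E°cell = E°(Cu⁺/Cu) − E°(Cr³⁺/Cr²⁺).
E°(Cr³⁺/Cr²⁺) = E°(cathode) − E°cell = +0.523 − (+0.938) = −0.415 V.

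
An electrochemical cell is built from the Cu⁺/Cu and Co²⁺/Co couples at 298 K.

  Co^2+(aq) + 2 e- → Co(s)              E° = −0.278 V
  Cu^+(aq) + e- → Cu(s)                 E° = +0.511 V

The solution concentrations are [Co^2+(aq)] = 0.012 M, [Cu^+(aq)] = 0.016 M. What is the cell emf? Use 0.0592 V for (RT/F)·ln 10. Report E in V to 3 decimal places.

The Cu⁺/Cu couple has the more positive E°, so it is the cathode; Co²⁺/Co is the anode.
The standard potential is +0.511 − (−0.278) = +0.789 V and the balanced reaction transfers n = 2 electrons.
The balanced reaction is 2 Cu^+(aq) + Co(s) → 2 Cu(s) + Co^2+(aq), so Q = [Co^2+(aq)] / [Cu^+(aq)]^2 = 46.9 and log Q = 1.671.
By the Nernst equation, E = +0.789 − (0.0592/2)·(1.671) = +0.740 V.

+0.740 V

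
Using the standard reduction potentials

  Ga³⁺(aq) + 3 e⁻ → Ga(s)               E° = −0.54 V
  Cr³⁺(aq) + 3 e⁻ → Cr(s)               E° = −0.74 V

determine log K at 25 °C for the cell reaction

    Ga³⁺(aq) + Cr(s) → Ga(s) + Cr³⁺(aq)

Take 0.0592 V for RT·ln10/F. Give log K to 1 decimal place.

The Ga³⁺/Ga couple is reduced (cathode); E°cell = −0.54 − (−0.74) = +0.20 V with n = 3.
At equilibrium E = 0, so log K = nE°cell / 0.0592 = (3)(+0.20) / 0.0592 = 10.1.

log K = 10.1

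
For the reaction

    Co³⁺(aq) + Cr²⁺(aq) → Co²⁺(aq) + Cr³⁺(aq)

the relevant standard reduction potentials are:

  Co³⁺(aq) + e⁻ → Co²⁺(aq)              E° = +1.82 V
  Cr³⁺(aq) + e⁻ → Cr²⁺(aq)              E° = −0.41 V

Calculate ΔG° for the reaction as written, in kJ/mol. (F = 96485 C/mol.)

In the reaction as written Co³⁺(aq) is reduced, so the Co³⁺/Co²⁺ couple is the cathode and Cr³⁺/Cr²⁺ is the anode.
E°cell = +1.82 − (−0.41) = +2.23 V; balancing electrons gives n = 1.
ΔG° = −nFE°cell = −(1)(96485)(+2.23) J/mol = −215 kJ/mol.

−215 kJ/mol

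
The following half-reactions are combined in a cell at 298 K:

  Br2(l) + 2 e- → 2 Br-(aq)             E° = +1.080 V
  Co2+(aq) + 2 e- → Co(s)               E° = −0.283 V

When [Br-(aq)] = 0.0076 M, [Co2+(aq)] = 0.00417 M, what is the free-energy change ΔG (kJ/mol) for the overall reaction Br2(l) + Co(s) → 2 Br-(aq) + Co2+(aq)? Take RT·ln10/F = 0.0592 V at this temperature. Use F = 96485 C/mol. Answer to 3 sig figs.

The standard cell potential is +1.080 − (−0.283) = +1.363 V, with n = 2 electrons in the balanced equation.
Q = [Br-(aq)]^2·[Co2+(aq)] = 2.41×10^−7, so log Q = −6.618 and E = +1.363 − (0.0592/2)(−6.618) = +1.5589 V.
ΔG = −nFE = −(2)(96485)(+1.5589) J/mol = −301 kJ/mol.

−301 kJ/mol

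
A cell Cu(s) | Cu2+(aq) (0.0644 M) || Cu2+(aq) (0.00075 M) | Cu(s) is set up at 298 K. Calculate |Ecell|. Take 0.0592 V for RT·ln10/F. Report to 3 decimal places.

For a concentration cell E°cell = 0, since both electrodes use the same couple.
The compartment with the higher Cu2+(aq) concentration (0.0644 M) acts as the cathode; ions are reduced there and produced at the dilute (0.00075 M) anode.
With n = 2, Ecell = −(0.0592/2)·log([dilute]/[conc]) = −(0.0592/2)·log(0.00075/0.0644) = +0.057 V.

0.057 V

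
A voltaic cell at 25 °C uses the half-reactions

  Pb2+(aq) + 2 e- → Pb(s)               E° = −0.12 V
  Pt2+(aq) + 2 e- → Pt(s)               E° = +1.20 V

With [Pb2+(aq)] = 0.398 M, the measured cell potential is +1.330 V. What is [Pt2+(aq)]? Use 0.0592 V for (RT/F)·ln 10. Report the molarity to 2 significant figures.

Pt²⁺/Pt is the cathode (higher E°); E°cell = +1.20 − (−0.12) = +1.32 V with n = 2.
From the Nernst equation, log Q = n(E° − E)/0.0592 = 2·(+1.32 − (+1.330))/0.0592 = −0.338.
The balanced reaction is Pt2+(aq) + Pb(s) → Pt(s) + Pb2+(aq), so Q = [Pb2+(aq)] / [Pt2+(aq)].
Substituting the known concentrations and solving, log [Pt2+(aq)] = −0.062 and [Pt2+(aq)] = 0.87 M.

0.87 M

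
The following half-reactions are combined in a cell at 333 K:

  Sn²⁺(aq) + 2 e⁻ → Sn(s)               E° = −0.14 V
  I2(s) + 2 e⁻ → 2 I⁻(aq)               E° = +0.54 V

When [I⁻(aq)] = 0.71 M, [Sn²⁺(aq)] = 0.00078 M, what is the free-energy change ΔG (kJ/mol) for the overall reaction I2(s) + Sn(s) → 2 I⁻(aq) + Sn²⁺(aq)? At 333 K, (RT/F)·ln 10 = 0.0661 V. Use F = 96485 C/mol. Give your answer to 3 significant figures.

The standard cell potential is +0.54 − (−0.14) = +0.68 V, with n = 2 electrons in the balanced equation.
Here Q = [I⁻(aq)]^2·[Sn²⁺(aq)] = 0.000393 (log Q = −3.405), giving E = +0.68 − (0.0661/2)·(−3.405) = +0.7925 V.
Then ΔG = −nFE = −2 × 96485 × +0.7925 J/mol = −153 kJ/mol.

−153 kJ/mol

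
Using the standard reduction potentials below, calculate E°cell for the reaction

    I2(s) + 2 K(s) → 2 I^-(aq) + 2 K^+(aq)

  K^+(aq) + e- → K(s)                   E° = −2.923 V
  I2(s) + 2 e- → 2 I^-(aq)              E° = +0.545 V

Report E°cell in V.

In the reaction as written, I2(s) is reduced (cathode) and K^+(aq) is produced by oxidation at the anode.
E°cell = E°(cathode) − E°(anode) = +0.545 − (−2.923) = +3.468 V.
The positive value indicates the reaction is spontaneous as written.

+3.468 V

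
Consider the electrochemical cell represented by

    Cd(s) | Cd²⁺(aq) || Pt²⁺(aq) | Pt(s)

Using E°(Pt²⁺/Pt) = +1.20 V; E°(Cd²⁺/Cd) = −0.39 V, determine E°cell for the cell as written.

By convention the left-hand electrode in cell notation is the anode (oxidation) and the right-hand electrode is the cathode (reduction).
E°cell = E°(right) − E°(left) = +1.20 − (−0.39) = +1.59 V.

+1.59 V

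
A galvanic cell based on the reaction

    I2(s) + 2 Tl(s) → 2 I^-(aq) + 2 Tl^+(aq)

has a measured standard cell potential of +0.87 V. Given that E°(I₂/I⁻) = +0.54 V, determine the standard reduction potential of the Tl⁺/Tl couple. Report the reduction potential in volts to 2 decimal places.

−0.33 V

In the reaction as written the I₂/I⁻ couple is reduced (cathode) and Tl⁺/Tl is oxidized (anode), so E°cell = E°(I₂/I⁻) − E°(Tl⁺/Tl).
E°(Tl⁺/Tl) = E°(cathode) − E°cell = +0.54 − (+0.87) = −0.33 V.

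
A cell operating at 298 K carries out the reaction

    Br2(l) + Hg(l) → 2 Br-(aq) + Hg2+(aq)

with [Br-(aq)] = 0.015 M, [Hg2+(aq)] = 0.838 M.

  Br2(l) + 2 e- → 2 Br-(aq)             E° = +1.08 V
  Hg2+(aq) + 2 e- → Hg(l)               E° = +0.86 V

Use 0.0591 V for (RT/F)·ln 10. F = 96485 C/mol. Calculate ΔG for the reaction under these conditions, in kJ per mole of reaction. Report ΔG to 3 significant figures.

−63.7 kJ/mol

E°cell = +1.08 − (+0.86) = +0.22 V; the balanced reaction transfers n = 2 electrons.
The reaction quotient is [Br-(aq)]^2·[Hg2+(aq)] = 0.000189; by Nernst, E = +0.22 − (0.0591/2)(−3.725) = +0.3301 V.
ΔG = −nFE = −(2)(96485)(+0.3301) J/mol = −63.7 kJ/mol.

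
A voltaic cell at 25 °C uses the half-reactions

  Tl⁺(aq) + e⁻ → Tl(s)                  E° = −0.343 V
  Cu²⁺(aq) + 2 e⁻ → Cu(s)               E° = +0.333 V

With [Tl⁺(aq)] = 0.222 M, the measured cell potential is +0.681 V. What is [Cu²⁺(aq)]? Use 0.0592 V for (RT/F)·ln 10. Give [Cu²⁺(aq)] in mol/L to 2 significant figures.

The Cu²⁺/Cu couple has the larger reduction potential, so it is the cathode: E°cell = +0.333 − (−0.343) = +0.676 V and n = 2.
Since E = E° − (0.0592/n)·log Q, log Q = n(E° − E)/0.0592 = −0.169.
For Cu²⁺(aq) + 2 Tl(s) → Cu(s) + 2 Tl⁺(aq), the reaction quotient is Q = [Tl⁺(aq)]^2 / [Cu²⁺(aq)].
Isolating [Cu²⁺(aq)] in Q = 10^{−0.169} yields log [Cu²⁺(aq)] = −1.138, i.e. 0.073 M.

0.073 M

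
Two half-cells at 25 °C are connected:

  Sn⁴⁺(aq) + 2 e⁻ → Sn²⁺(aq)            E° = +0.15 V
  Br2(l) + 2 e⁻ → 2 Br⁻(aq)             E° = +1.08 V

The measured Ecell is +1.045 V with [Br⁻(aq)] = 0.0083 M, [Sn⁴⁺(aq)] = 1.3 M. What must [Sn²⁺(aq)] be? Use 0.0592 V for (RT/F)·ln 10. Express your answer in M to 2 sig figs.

With Br₂/Br⁻ at the cathode and Sn⁴⁺/Sn²⁺ at the anode, E°cell = +1.08 − (+0.15) = +0.93 V (n = 2).
From the Nernst equation, log Q = n(E° − E)/0.0592 = 2·(+0.93 − (+1.045))/0.0592 = −3.885.
Balancing electrons gives Br2(l) + Sn²⁺(aq) → 2 Br⁻(aq) + Sn⁴⁺(aq); thus Q = ([Br⁻(aq)]^2·[Sn⁴⁺(aq)]) / [Sn²⁺(aq)].
Solving for the unknown gives log [Sn²⁺(aq)] = −0.163, so [Sn²⁺(aq)] ≈ 0.69 M.

0.69 M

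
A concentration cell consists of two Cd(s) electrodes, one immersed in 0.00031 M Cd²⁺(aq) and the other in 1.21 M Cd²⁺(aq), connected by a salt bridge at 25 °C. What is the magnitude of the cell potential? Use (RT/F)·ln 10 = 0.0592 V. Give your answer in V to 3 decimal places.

0.106 V

For a concentration cell E°cell = 0, since both electrodes use the same couple.
The compartment with the higher Cd²⁺(aq) concentration (1.21 M) acts as the cathode; ions are reduced there and produced at the dilute (0.00031 M) anode.
With n = 2, Ecell = −(0.0592/2)·log([dilute]/[conc]) = −(0.0592/2)·log(0.00031/1.21) = +0.106 V.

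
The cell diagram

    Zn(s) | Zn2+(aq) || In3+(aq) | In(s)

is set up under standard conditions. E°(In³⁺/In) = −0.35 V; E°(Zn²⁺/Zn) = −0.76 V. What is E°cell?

By convention the left-hand electrode in cell notation is the anode (oxidation) and the right-hand electrode is the cathode (reduction).
E°cell = E°(right) − E°(left) = −0.35 − (−0.76) = +0.41 V.

+0.41 V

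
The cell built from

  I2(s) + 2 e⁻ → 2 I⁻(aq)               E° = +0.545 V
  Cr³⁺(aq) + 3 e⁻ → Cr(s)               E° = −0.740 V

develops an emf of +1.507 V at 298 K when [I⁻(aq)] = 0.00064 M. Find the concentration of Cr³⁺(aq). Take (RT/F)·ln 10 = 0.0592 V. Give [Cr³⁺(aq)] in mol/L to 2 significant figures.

The I₂/I⁻ couple has the larger reduction potential, so it is the cathode: E°cell = +0.545 − (−0.740) = +1.285 V and n = 6.
Rearranging E = E° − (0.0592/n)·log Q gives log Q = 6(+1.285 − (+1.507))/0.0592 = −22.500.
Balancing electrons gives 3 I2(s) + 2 Cr(s) → 6 I⁻(aq) + 2 Cr³⁺(aq); thus Q = [I⁻(aq)]^6·[Cr³⁺(aq)]^2.
Substituting the known concentrations and solving, log [Cr³⁺(aq)] = −1.669 and [Cr³⁺(aq)] = 0.021 M.

0.021 M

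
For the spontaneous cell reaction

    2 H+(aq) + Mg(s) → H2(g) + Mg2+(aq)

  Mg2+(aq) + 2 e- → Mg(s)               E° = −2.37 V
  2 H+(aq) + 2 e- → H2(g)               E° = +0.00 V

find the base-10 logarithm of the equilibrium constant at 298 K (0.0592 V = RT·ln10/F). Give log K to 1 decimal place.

log K = 80.1

The 2H⁺/H₂ couple is reduced (cathode); E°cell = +0.00 − (−2.37) = +2.37 V with n = 2.
At equilibrium E = 0, so log K = nE°cell / 0.0592 = (2)(+2.37) / 0.0592 = 80.1.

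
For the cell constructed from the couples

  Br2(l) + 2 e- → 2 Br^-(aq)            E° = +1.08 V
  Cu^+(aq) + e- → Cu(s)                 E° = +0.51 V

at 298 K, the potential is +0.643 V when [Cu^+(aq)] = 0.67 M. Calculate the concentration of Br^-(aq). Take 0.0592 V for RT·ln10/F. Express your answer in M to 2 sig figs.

With Br₂/Br⁻ at the cathode and Cu⁺/Cu at the anode, E°cell = +1.08 − (+0.51) = +0.57 V (n = 2).
From the Nernst equation, log Q = n(E° − E)/0.0592 = 2·(+0.57 − (+0.643))/0.0592 = −2.466.
The balanced reaction is Br2(l) + 2 Cu(s) → 2 Br^-(aq) + 2 Cu^+(aq), so Q = [Br^-(aq)]^2·[Cu^+(aq)]^2.
Substituting the known concentrations and solving, log [Br^-(aq)] = −1.059 and [Br^-(aq)] = 0.087 M.

0.087 M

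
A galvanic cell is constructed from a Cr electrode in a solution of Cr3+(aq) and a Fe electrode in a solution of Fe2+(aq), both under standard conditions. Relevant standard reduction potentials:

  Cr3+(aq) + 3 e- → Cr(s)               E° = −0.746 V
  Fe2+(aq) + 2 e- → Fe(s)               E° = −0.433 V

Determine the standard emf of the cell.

The Fe²⁺/Fe couple has the higher E°, so Fe ion is reduced (cathode) and Cr is oxidized (anode).
E°cell = E°(cathode) − E°(anode) = −0.433 − (−0.746) = +0.313 V.

+0.313 V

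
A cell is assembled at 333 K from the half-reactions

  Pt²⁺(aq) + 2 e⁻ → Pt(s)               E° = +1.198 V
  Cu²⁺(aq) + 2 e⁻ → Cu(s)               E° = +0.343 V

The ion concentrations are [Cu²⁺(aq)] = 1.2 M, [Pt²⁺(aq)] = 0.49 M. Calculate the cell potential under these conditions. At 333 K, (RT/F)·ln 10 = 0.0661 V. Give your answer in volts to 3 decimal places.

+0.842 V

Since E°(Pt²⁺/Pt) > E°(Cu²⁺/Cu), Pt²⁺/Pt serves as the cathode.
E°cell = +1.198 − (+0.343) = +0.855 V, with n = 2 electrons transferred.
For the overall reaction Pt²⁺(aq) + Cu(s) → Pt(s) + Cu²⁺(aq), Q = [Cu²⁺(aq)] / [Pt²⁺(aq)] = 2.45, giving log Q = 0.389.
Applying E = E° − (RT ln10/nF)·log Q gives +0.855 − (0.0661/2)(0.389) = +0.842 V.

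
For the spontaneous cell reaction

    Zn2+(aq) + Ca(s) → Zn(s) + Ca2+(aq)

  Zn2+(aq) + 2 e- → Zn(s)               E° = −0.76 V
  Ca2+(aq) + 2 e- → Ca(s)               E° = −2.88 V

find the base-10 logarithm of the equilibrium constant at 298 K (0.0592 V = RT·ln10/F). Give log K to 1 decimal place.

The Zn²⁺/Zn couple is reduced (cathode); E°cell = −0.76 − (−2.88) = +2.12 V with n = 2.
At equilibrium E = 0, so log K = nE°cell / 0.0592 = (2)(+2.12) / 0.0592 = 71.6.

log K = 71.6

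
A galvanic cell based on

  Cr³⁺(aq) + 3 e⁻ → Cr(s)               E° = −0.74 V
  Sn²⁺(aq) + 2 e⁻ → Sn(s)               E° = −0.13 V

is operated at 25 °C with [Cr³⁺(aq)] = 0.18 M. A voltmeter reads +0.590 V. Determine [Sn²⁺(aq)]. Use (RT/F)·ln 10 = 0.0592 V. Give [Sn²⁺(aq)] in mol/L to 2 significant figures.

0.067 M

The Sn²⁺/Sn couple has the larger reduction potential, so it is the cathode: E°cell = −0.13 − (−0.74) = +0.61 V and n = 6.
From the Nernst equation, log Q = n(E° − E)/0.0592 = 6·(+0.61 − (+0.590))/0.0592 = 2.027.
The balanced reaction is 3 Sn²⁺(aq) + 2 Cr(s) → 3 Sn(s) + 2 Cr³⁺(aq), so Q = [Cr³⁺(aq)]^2 / [Sn²⁺(aq)]^3.
Substituting the known concentrations and solving, log [Sn²⁺(aq)] = −1.172 and [Sn²⁺(aq)] = 0.067 M.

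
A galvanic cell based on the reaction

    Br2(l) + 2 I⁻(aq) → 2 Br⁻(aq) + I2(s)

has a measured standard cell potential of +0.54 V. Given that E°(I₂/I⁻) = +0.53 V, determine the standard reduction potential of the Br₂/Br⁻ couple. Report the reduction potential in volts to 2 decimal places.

+1.07 V

In the reaction as written the Br₂/Br⁻ couple is reduced (cathode) and I₂/I⁻ is oxidized (anode), so E°cell = E°(Br₂/Br⁻) − E°(I₂/I⁻).
E°(Br₂/Br⁻) = E°cell + E°(anode) = +0.54 + (+0.53) = +1.07 V.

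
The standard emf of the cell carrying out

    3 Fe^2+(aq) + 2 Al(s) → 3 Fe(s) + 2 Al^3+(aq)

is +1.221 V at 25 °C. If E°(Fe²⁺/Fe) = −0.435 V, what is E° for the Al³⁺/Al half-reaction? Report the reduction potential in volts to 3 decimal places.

In the reaction as written the Fe²⁺/Fe couple is reduced (cathode) and Al³⁺/Al is oxidized (anode), so E°cell = E°(Fe²⁺/Fe) − E°(Al³⁺/Al).
E°(Al³⁺/Al) = E°(cathode) − E°cell = −0.435 − (+1.221) = −1.656 V.

−1.656 V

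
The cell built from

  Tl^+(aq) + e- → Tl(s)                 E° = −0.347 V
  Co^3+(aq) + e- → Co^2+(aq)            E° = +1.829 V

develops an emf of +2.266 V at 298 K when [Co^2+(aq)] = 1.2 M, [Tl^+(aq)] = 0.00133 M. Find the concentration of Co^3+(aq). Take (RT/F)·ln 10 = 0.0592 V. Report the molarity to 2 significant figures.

With Co³⁺/Co²⁺ at the cathode and Tl⁺/Tl at the anode, E°cell = +1.829 − (−0.347) = +2.176 V (n = 1).
Rearranging E = E° − (0.0592/n)·log Q gives log Q = 1(+2.176 − (+2.266))/0.0592 = −1.520.
Balancing electrons gives Co^3+(aq) + Tl(s) → Co^2+(aq) + Tl^+(aq); thus Q = ([Co^2+(aq)]·[Tl^+(aq)]) / [Co^3+(aq)].
Substituting the known concentrations and solving, log [Co^3+(aq)] = −1.277 and [Co^3+(aq)] = 0.053 M.

0.053 M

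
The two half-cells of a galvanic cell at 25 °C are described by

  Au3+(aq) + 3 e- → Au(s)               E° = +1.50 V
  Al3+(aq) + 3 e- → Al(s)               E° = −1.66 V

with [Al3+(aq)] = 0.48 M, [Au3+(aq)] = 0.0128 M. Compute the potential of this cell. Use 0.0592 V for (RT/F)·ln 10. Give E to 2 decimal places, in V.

+3.13 V

Au³⁺/Au is reduced (cathode, E° = +1.50 V) and Al³⁺/Al is oxidized (anode).
E°cell = +1.50 − (−1.66) = +3.16 V, with n = 3 electrons transferred.
For the overall reaction Au3+(aq) + Al(s) → Au(s) + Al3+(aq), Q = [Al3+(aq)] / [Au3+(aq)] = 37.5, giving log Q = 1.574.
E = E° − (0.0592/n)·log Q = +3.16 − (0.0592/3)(1.574) = +3.13 V.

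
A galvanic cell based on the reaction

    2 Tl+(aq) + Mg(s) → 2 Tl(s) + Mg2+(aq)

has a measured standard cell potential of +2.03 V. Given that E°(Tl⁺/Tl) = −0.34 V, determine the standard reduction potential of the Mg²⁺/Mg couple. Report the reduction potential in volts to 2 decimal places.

−2.37 V

In the reaction as written the Tl⁺/Tl couple is reduced (cathode) and Mg²⁺/Mg is oxidized (anode), so E°cell = E°(Tl⁺/Tl) − E°(Mg²⁺/Mg).
E°(Mg²⁺/Mg) = E°(cathode) − E°cell = −0.34 − (+2.03) = −2.37 V.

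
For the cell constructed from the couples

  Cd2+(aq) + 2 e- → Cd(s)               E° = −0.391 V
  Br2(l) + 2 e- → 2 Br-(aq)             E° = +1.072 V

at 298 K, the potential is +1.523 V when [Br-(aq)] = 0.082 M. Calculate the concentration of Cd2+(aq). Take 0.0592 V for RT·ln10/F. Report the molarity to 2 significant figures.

1.4 M

With Br₂/Br⁻ at the cathode and Cd²⁺/Cd at the anode, E°cell = +1.072 − (−0.391) = +1.463 V (n = 2).
Rearranging E = E° − (0.0592/n)·log Q gives log Q = 2(+1.463 − (+1.523))/0.0592 = −2.027.
For Br2(l) + Cd(s) → 2 Br-(aq) + Cd2+(aq), the reaction quotient is Q = [Br-(aq)]^2·[Cd2+(aq)].
Isolating [Cd2+(aq)] in Q = 10^{−2.027} yields log [Cd2+(aq)] = 0.145, i.e. 1.4 M.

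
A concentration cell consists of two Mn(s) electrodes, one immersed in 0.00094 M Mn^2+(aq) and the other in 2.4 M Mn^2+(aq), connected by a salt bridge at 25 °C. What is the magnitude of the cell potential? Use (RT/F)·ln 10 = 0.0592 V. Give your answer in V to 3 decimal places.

For a concentration cell E°cell = 0, since both electrodes use the same couple.
The compartment with the higher Mn^2+(aq) concentration (2.4 M) acts as the cathode; ions are reduced there and produced at the dilute (0.00094 M) anode.
With n = 2, Ecell = −(0.0592/2)·log([dilute]/[conc]) = −(0.0592/2)·log(0.00094/2.4) = +0.101 V.

0.101 V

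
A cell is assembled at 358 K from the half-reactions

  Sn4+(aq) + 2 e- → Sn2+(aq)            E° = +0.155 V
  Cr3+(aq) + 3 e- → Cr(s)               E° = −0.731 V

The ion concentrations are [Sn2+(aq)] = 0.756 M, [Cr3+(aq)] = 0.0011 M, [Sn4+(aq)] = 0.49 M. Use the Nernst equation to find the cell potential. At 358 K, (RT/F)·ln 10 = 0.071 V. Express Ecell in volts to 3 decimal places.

Since E°(Sn⁴⁺/Sn²⁺) > E°(Cr³⁺/Cr), Sn⁴⁺/Sn²⁺ serves as the cathode.
E°cell = +0.155 − (−0.731) = +0.886 V, with n = 6 electrons transferred.
For the overall reaction 3 Sn4+(aq) + 2 Cr(s) → 3 Sn2+(aq) + 2 Cr3+(aq), Q = ([Sn2+(aq)]^3·[Cr3+(aq)]^2) / [Sn4+(aq)]^3 = 4.44×10^−6, giving log Q = −5.352.
E = E° − (0.071/n)·log Q = +0.886 − (0.071/6)(−5.352) = +0.949 V.

+0.949 V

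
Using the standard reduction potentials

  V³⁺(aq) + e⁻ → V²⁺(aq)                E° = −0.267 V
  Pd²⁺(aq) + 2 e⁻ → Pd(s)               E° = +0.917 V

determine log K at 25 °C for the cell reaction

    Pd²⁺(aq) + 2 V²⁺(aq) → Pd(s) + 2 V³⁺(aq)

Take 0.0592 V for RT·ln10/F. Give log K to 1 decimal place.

log K = 40.0

The Pd²⁺/Pd couple is reduced (cathode); E°cell = +0.917 − (−0.267) = +1.184 V with n = 2.
At equilibrium E = 0, so log K = nE°cell / 0.0592 = (2)(+1.184) / 0.0592 = 40.0.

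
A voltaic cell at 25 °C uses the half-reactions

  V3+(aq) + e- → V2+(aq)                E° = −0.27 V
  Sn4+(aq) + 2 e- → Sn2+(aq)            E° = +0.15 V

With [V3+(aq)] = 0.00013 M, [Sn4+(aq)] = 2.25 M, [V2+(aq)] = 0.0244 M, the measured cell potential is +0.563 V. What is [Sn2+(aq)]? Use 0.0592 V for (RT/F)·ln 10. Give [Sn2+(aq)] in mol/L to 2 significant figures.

With Sn⁴⁺/Sn²⁺ at the cathode and V³⁺/V²⁺ at the anode, E°cell = +0.15 − (−0.27) = +0.42 V (n = 2).
From the Nernst equation, log Q = n(E° − E)/0.0592 = 2·(+0.42 − (+0.563))/0.0592 = −4.831.
The balanced reaction is Sn4+(aq) + 2 V2+(aq) → Sn2+(aq) + 2 V3+(aq), so Q = ([Sn2+(aq)]·[V3+(aq)]^2) / ([Sn4+(aq)]·[V2+(aq)]^2).
Substituting the known concentrations and solving, log [Sn2+(aq)] = 0.068 and [Sn2+(aq)] = 1.2 M.

1.2 M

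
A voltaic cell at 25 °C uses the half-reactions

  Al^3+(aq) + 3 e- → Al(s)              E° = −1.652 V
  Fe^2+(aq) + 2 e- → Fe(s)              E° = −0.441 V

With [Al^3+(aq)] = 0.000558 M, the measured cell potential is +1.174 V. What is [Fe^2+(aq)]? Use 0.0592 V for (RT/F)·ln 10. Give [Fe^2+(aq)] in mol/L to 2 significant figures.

0.00038 M

Fe²⁺/Fe is the cathode (higher E°); E°cell = −0.441 − (−1.652) = +1.211 V with n = 6.
From the Nernst equation, log Q = n(E° − E)/0.0592 = 6·(+1.211 − (+1.174))/0.0592 = 3.750.
The balanced reaction is 3 Fe^2+(aq) + 2 Al(s) → 3 Fe(s) + 2 Al^3+(aq), so Q = [Al^3+(aq)]^2 / [Fe^2+(aq)]^3.
Solving for the unknown gives log [Fe^2+(aq)] = −3.419, so [Fe^2+(aq)] ≈ 0.00038 M.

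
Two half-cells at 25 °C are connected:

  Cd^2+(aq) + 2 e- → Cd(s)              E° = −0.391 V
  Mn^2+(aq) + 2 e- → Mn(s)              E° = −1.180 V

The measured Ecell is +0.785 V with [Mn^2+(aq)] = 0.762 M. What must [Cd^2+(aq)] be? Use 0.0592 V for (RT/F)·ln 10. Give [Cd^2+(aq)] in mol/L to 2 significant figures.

0.56 M

Cd²⁺/Cd is the cathode (higher E°); E°cell = −0.391 − (−1.180) = +0.789 V with n = 2.
Rearranging E = E° − (0.0592/n)·log Q gives log Q = 2(+0.789 − (+0.785))/0.0592 = 0.135.
Balancing electrons gives Cd^2+(aq) + Mn(s) → Cd(s) + Mn^2+(aq); thus Q = [Mn^2+(aq)] / [Cd^2+(aq)].
Isolating [Cd^2+(aq)] in Q = 10^{0.135} yields log [Cd^2+(aq)] = −0.253, i.e. 0.56 M.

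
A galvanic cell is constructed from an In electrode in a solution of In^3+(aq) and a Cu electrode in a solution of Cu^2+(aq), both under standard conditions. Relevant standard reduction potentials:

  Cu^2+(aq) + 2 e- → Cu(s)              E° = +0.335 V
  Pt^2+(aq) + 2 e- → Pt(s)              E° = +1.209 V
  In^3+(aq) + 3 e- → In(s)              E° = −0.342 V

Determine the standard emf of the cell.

The Cu²⁺/Cu couple has the higher E°, so Cu ion is reduced (cathode) and In is oxidized (anode).
E°cell = E°(cathode) − E°(anode) = +0.335 − (−0.342) = +0.677 V.

+0.677 V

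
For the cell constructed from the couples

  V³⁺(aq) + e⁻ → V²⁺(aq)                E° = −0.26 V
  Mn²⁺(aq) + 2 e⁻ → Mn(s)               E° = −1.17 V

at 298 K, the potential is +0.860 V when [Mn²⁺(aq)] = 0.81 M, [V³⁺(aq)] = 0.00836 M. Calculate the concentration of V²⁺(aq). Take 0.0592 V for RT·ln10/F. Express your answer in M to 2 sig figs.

0.065 M

The V³⁺/V²⁺ couple has the larger reduction potential, so it is the cathode: E°cell = −0.26 − (−1.17) = +0.91 V and n = 2.
Rearranging E = E° − (0.0592/n)·log Q gives log Q = 2(+0.91 − (+0.860))/0.0592 = 1.689.
For 2 V³⁺(aq) + Mn(s) → 2 V²⁺(aq) + Mn²⁺(aq), the reaction quotient is Q = ([V²⁺(aq)]^2·[Mn²⁺(aq)]) / [V³⁺(aq)]^2.
Isolating [V²⁺(aq)] in Q = 10^{1.689} yields log [V²⁺(aq)] = −1.188, i.e. 0.065 M.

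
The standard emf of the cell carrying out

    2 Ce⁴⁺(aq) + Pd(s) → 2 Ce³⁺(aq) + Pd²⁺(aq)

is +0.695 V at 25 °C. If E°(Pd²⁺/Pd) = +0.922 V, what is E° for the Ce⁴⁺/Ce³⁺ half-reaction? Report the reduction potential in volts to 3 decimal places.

+1.617 V

In the reaction as written the Ce⁴⁺/Ce³⁺ couple is reduced (cathode) and Pd²⁺/Pd is oxidized (anode), so E°cell = E°(Ce⁴⁺/Ce³⁺) − E°(Pd²⁺/Pd).
E°(Ce⁴⁺/Ce³⁺) = E°cell + E°(anode) = +0.695 + (+0.922) = +1.617 V.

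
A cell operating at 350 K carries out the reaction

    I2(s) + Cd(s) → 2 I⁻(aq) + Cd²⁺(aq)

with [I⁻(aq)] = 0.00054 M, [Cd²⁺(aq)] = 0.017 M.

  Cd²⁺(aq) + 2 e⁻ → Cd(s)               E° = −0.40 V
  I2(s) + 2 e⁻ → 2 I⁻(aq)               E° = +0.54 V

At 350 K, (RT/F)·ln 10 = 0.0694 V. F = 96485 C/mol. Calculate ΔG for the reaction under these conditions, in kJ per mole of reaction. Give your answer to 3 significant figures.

−237 kJ/mol

With I₂/I⁻ reduced at the cathode, E°cell = +0.54 − (−0.40) = +0.94 V and n = 2.
Here Q = [I⁻(aq)]^2·[Cd²⁺(aq)] = 4.96×10^−9 (log Q = −8.305), giving E = +0.94 − (0.0694/2)·(−8.305) = +1.2282 V.
ΔG = −nFE = −(2)(96485)(+1.2282) J/mol = −237 kJ/mol.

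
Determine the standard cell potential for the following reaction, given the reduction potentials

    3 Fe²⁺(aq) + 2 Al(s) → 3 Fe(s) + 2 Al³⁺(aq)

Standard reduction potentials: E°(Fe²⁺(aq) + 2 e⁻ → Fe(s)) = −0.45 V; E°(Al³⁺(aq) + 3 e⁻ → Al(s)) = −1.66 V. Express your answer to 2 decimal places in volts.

+1.21 V

In the reaction as written, Fe²⁺(aq) is reduced (cathode) and Al³⁺(aq) is produced by oxidation at the anode.
E°cell = E°(cathode) − E°(anode) = −0.45 − (−1.66) = +1.21 V.
The positive value indicates the reaction is spontaneous as written.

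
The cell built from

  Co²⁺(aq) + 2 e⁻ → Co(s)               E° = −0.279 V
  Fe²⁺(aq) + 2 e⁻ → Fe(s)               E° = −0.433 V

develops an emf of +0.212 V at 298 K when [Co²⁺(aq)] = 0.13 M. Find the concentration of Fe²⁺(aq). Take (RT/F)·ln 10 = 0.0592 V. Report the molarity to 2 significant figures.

0.0014 M

Co²⁺/Co is the cathode (higher E°); E°cell = −0.279 − (−0.433) = +0.154 V with n = 2.
Rearranging E = E° − (0.0592/n)·log Q gives log Q = 2(+0.154 − (+0.212))/0.0592 = −1.959.
For Co²⁺(aq) + Fe(s) → Co(s) + Fe²⁺(aq), the reaction quotient is Q = [Fe²⁺(aq)] / [Co²⁺(aq)].
Solving for the unknown gives log [Fe²⁺(aq)] = −2.845, so [Fe²⁺(aq)] ≈ 0.0014 M.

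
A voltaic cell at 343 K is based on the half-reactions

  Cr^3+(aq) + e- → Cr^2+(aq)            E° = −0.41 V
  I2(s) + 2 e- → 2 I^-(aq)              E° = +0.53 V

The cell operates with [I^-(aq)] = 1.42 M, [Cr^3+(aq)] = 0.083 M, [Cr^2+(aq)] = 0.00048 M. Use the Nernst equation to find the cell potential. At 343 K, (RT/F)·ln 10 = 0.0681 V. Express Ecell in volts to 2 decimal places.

+0.78 V

Since E°(I₂/I⁻) > E°(Cr³⁺/Cr²⁺), I₂/I⁻ serves as the cathode.
E°cell = +0.53 − (−0.41) = +0.94 V, with n = 2 electrons transferred.
Balancing gives I2(s) + 2 Cr^2+(aq) → 2 I^-(aq) + 2 Cr^3+(aq); hence Q = ([I^-(aq)]^2·[Cr^3+(aq)]^2) / [Cr^2+(aq)]^2 = 6.03×10^4 (log Q = 4.780).
Applying E = E° − (RT ln10/nF)·log Q gives +0.94 − (0.0681/2)(4.780) = +0.78 V.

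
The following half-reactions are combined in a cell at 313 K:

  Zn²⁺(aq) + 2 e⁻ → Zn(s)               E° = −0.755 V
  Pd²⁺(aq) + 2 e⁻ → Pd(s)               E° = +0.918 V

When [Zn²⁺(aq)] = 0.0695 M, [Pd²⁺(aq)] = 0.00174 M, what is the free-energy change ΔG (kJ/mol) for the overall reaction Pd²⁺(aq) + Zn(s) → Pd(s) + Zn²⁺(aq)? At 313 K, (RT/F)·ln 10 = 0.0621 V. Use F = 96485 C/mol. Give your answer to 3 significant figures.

E°cell = +0.918 − (−0.755) = +1.673 V; the balanced reaction transfers n = 2 electrons.
The reaction quotient is [Zn²⁺(aq)] / [Pd²⁺(aq)] = 39.9; by Nernst, E = +1.673 − (0.0621/2)(1.601) = +1.6233 V.
ΔG = −nFE = −(2)(96485)(+1.6233) J/mol = −313 kJ/mol.

−313 kJ/mol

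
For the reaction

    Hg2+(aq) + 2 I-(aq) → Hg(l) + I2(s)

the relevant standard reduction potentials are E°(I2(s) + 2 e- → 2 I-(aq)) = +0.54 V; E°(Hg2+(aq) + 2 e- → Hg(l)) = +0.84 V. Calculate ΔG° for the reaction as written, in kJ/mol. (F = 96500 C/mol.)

−57.9 kJ/mol

In the reaction as written Hg2+(aq) is reduced, so the Hg²⁺/Hg couple is the cathode and I₂/I⁻ is the anode.
E°cell = +0.84 − (+0.54) = +0.30 V; balancing electrons gives n = 2.
ΔG° = −nFE°cell = −(2)(96500)(+0.30) J/mol = −57.9 kJ/mol.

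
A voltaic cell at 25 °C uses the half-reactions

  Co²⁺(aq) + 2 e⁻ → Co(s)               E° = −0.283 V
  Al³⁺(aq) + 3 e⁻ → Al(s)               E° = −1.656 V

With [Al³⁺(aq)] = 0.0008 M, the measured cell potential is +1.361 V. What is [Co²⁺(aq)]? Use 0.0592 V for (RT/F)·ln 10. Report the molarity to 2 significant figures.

0.0034 M

With Co²⁺/Co at the cathode and Al³⁺/Al at the anode, E°cell = −0.283 − (−1.656) = +1.373 V (n = 6).
From the Nernst equation, log Q = n(E° − E)/0.0592 = 6·(+1.373 − (+1.361))/0.0592 = 1.216.
Balancing electrons gives 3 Co²⁺(aq) + 2 Al(s) → 3 Co(s) + 2 Al³⁺(aq); thus Q = [Al³⁺(aq)]^2 / [Co²⁺(aq)]^3.
Isolating [Co²⁺(aq)] in Q = 10^{1.216} yields log [Co²⁺(aq)] = −2.470, i.e. 0.0034 M.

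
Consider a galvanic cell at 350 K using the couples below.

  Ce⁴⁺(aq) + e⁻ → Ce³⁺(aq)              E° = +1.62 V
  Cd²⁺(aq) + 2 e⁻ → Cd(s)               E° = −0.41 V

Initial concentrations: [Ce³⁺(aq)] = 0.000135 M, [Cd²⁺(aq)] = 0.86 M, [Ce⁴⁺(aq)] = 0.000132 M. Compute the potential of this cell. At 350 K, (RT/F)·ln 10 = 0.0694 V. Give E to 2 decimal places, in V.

Since E°(Ce⁴⁺/Ce³⁺) > E°(Cd²⁺/Cd), Ce⁴⁺/Ce³⁺ serves as the cathode.
E°cell = E°cat − E°an = +1.62 − (−0.41) = +2.03 V; n = 2.
For the overall reaction 2 Ce⁴⁺(aq) + Cd(s) → 2 Ce³⁺(aq) + Cd²⁺(aq), Q = ([Ce³⁺(aq)]^2·[Cd²⁺(aq)]) / [Ce⁴⁺(aq)]^2 = 0.9, giving log Q = −0.046.
By the Nernst equation, E = +2.03 − (0.0694/2)·(−0.046) = +2.03 V.

+2.03 V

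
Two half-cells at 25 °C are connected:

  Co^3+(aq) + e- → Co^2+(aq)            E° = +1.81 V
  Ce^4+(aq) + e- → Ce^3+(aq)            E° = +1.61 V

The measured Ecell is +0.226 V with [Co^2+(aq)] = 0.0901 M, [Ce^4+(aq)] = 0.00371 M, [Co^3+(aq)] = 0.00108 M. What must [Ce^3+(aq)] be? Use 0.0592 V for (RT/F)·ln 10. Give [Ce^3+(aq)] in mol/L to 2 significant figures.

0.85 M

Co³⁺/Co²⁺ is the cathode (higher E°); E°cell = +1.81 − (+1.61) = +0.20 V with n = 1.
From the Nernst equation, log Q = n(E° − E)/0.0592 = 1·(+0.20 − (+0.226))/0.0592 = −0.439.
The balanced reaction is Co^3+(aq) + Ce^3+(aq) → Co^2+(aq) + Ce^4+(aq), so Q = ([Co^2+(aq)]·[Ce^4+(aq)]) / ([Co^3+(aq)]·[Ce^3+(aq)]).
Solving for the unknown gives log [Ce^3+(aq)] = −0.070, so [Ce^3+(aq)] ≈ 0.85 M.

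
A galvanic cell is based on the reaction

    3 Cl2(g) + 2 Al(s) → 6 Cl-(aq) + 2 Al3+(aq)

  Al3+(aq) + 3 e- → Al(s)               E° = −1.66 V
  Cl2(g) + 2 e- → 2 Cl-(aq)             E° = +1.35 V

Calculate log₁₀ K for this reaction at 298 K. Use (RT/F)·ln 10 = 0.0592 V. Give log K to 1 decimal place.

The Cl₂/Cl⁻ couple is reduced (cathode); E°cell = +1.35 − (−1.66) = +3.01 V with n = 6.
At equilibrium E = 0, so log K = nE°cell / 0.0592 = (6)(+3.01) / 0.0592 = 305.1.

log K = 305.1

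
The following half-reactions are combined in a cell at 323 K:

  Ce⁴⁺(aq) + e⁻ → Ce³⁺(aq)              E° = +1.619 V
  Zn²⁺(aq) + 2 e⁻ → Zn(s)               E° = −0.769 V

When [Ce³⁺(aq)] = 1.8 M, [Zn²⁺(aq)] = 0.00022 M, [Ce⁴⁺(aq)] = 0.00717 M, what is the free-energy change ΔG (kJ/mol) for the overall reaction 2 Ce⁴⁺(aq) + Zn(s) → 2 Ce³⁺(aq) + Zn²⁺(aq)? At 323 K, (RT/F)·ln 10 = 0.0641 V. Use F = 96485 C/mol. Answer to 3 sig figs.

−454 kJ/mol

The standard cell potential is +1.619 − (−0.769) = +2.388 V, with n = 2 electrons in the balanced equation.
Here Q = ([Ce³⁺(aq)]^2·[Zn²⁺(aq)]) / [Ce⁴⁺(aq)]^2 = 13.9 (log Q = 1.142), giving E = +2.388 − (0.0641/2)·(1.142) = +2.3514 V.
ΔG = −nFE = −(2)(96485)(+2.3514) J/mol = −454 kJ/mol.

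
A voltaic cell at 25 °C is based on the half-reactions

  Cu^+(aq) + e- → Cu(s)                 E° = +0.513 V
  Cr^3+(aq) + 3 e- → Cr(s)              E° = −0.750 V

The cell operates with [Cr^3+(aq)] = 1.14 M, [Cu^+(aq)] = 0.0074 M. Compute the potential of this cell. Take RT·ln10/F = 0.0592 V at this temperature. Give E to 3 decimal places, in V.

+1.136 V

Since E°(Cu⁺/Cu) > E°(Cr³⁺/Cr), Cu⁺/Cu serves as the cathode.
E°cell = +0.513 − (−0.750) = +1.263 V, with n = 3 electrons transferred.
Balancing gives 3 Cu^+(aq) + Cr(s) → 3 Cu(s) + Cr^3+(aq); hence Q = [Cr^3+(aq)] / [Cu^+(aq)]^3 = 2.81×10^6 (log Q = 6.449).
E = E° − (0.0592/n)·log Q = +1.263 − (0.0592/3)(6.449) = +1.136 V.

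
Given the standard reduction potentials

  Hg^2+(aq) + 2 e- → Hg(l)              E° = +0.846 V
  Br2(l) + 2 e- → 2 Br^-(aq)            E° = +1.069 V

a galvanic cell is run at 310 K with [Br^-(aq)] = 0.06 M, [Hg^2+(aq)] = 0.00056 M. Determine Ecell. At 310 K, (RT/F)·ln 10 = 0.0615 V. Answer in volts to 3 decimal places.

The Br₂/Br⁻ couple has the more positive E°, so it is the cathode; Hg²⁺/Hg is the anode.
The standard potential is +1.069 − (+0.846) = +0.223 V and the balanced reaction transfers n = 2 electrons.
For the overall reaction Br2(l) + Hg(l) → 2 Br^-(aq) + Hg^2+(aq), Q = [Br^-(aq)]^2·[Hg^2+(aq)] = 2.02×10^−6, giving log Q = −5.696.
By the Nernst equation, E = +0.223 − (0.0615/2)·(−5.696) = +0.398 V.

+0.398 V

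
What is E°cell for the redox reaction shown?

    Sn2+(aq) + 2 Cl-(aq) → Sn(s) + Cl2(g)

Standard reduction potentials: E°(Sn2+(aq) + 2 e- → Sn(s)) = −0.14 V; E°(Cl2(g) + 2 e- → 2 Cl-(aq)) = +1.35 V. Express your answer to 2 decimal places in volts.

−1.49 V

In the reaction as written, Sn2+(aq) is reduced (cathode) and Cl2(g) is produced by oxidation at the anode.
E°cell = E°(cathode) − E°(anode) = −0.14 − (+1.35) = −1.49 V.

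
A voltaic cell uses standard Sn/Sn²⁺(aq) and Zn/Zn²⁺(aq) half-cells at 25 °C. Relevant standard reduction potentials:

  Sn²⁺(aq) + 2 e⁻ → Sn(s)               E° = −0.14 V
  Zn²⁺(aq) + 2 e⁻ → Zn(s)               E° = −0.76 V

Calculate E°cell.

+0.62 V

The Sn²⁺/Sn couple has the higher E°, so Sn ion is reduced (cathode) and Zn is oxidized (anode).
E°cell = E°(cathode) − E°(anode) = −0.14 − (−0.76) = +0.62 V.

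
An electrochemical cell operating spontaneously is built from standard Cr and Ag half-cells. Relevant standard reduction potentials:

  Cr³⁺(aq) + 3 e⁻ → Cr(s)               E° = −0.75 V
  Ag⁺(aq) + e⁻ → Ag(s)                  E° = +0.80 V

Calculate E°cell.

+1.55 V

The Ag⁺/Ag couple has the higher E°, so Ag ion is reduced (cathode) and Cr is oxidized (anode).
E°cell = E°(cathode) − E°(anode) = +0.80 − (−0.75) = +1.55 V.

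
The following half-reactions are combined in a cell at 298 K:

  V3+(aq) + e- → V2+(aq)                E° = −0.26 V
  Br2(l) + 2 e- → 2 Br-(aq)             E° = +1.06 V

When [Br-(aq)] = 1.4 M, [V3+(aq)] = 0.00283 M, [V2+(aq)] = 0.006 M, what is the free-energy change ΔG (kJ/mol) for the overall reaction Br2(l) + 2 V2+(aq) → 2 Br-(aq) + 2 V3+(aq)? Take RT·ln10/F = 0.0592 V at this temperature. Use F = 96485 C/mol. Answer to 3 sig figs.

E°cell = +1.06 − (−0.26) = +1.32 V; the balanced reaction transfers n = 2 electrons.
Here Q = ([Br-(aq)]^2·[V3+(aq)]^2) / [V2+(aq)]^2 = 0.436 (log Q = −0.360), giving E = +1.32 − (0.0592/2)·(−0.360) = +1.3307 V.
ΔG = −nFE = −(2)(96485)(+1.3307) J/mol = −257 kJ/mol.

−257 kJ/mol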